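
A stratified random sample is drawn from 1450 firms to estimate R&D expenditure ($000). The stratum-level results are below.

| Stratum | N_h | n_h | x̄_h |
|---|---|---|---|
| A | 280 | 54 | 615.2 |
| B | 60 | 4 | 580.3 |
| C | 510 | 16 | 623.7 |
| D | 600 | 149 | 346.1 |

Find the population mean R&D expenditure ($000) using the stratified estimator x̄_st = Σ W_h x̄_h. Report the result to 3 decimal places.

N = Σ N_h = 1450. Stratum weights W_h = N_h/N.
x̄_st = (280·615.2 + 60·580.3 + 510·623.7 + 600·346.1) / 1450 = 505.39379

x̄_st ≈ 505.394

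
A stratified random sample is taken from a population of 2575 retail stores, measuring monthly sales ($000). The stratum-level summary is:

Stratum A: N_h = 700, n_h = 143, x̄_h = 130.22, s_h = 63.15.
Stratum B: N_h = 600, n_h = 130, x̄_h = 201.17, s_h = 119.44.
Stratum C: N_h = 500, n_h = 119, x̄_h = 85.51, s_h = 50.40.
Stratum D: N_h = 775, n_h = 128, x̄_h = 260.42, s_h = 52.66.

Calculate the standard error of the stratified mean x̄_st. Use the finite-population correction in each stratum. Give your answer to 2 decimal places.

V̂(x̄_st) = Σ W_h² (1 − n_h/N_h) s_h²/n_h, with W_h = N_h/N and N = 2575:
  stratum A: (700/2575)²·(1 − 143/700)·63.15²/143 = 1.63987
  stratum B: (600/2575)²·(1 − 130/600)·119.44²/130 = 4.66714
  stratum C: (500/2575)²·(1 − 119/500)·50.40²/119 = 0.613274
  stratum D: (775/2575)²·(1 − 128/775)·52.66²/128 = 1.63834
V̂(x̄_st) = 8.55862
SE(x̄_st) = √8.55862 = 2.92551

SE(x̄_st) ≈ 2.93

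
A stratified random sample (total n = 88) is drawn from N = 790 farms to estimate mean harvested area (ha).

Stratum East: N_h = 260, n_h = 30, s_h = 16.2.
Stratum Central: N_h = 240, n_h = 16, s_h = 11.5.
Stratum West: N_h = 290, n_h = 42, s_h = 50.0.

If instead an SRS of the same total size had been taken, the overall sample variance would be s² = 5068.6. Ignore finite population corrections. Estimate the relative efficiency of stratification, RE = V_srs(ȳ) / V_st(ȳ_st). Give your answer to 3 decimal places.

RE ≈ 5.919

V̂(ȳ_st) = Σ W_h² s_h²/n_h, with W_h = N_h/N and N = 790:
  stratum East: (260/790)²·16.2²/30 = 0.947548
  stratum Central: (240/790)²·11.5²/16 = 0.762859
  stratum West: (290/790)²·50.0²/42 = 8.02107
V_st = 9.73148
V_srs = s²/n = 5068.6/88 = 57.5977
Relative efficiency = V_srs / V_st = 57.5977/9.73148 = 5.9187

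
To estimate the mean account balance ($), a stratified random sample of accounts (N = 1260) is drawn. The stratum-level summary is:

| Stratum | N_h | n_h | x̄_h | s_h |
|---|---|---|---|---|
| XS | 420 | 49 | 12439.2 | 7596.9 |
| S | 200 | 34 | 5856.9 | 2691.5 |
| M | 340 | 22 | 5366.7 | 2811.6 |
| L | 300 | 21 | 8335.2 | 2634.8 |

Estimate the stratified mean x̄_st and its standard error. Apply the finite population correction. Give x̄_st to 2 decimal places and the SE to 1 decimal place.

x̄_st = Σ W_h x̄_h = (420·12439.2 + 200·5856.9 + 340·5366.7 + 300·8335.2)/1260 = 8508.79524
V̂(x̄_st) = Σ W_h² (1 − n_h/N_h) s_h²/n_h, with W_h = N_h/N and N = 1260:
  stratum XS: (420/1260)²·(1 − 49/420)·7596.9²/49 = 115600
  stratum S: (200/1260)²·(1 − 34/200)·2691.5²/34 = 4455.61
  stratum M: (340/1260)²·(1 − 22/340)·2811.6²/22 = 24470.9
  stratum L: (300/1260)²·(1 − 21/300)·2634.8²/21 = 17428.5
V̂(x̄_st) = 161955
SE(x̄_st) = √161955 = 402.437

x̄_st ≈ 8508.80, SE ≈ 402.4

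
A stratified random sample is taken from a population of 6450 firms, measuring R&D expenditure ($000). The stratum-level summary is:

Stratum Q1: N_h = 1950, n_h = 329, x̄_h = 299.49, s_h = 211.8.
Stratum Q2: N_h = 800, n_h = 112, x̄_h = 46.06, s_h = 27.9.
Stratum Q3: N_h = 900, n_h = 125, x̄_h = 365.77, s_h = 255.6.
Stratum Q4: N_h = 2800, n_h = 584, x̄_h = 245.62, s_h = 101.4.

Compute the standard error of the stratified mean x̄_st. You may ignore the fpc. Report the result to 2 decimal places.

SE(x̄_st) ≈ 5.11

V̂(x̄_st) = Σ W_h² s_h²/n_h, with W_h = N_h/N and N = 6450:
  stratum Q1: (1950/6450)²·211.8²/329 = 12.4625
  stratum Q2: (800/6450)²·27.9²/112 = 0.106918
  stratum Q3: (900/6450)²·255.6²/125 = 10.176
  stratum Q4: (2800/6450)²·101.4²/584 = 3.31787
V̂(x̄_st) = 26.0633
SE(x̄_st) = √26.0633 = 5.10522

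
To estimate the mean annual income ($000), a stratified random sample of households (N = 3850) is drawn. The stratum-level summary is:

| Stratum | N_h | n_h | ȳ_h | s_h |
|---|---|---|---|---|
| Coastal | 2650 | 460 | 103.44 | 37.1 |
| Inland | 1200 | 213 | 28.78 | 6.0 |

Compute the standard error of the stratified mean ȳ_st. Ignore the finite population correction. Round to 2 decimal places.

V̂(ȳ_st) = Σ W_h² s_h²/n_h, with W_h = N_h/N and N = 3850:
  stratum Coastal: (2650/3850)²·37.1²/460 = 1.41762
  stratum Inland: (1200/3850)²·6.0²/213 = 0.0164197
V̂(ȳ_st) = 1.43404
SE(ȳ_st) = √1.43404 = 1.19751

SE(ȳ_st) ≈ 1.20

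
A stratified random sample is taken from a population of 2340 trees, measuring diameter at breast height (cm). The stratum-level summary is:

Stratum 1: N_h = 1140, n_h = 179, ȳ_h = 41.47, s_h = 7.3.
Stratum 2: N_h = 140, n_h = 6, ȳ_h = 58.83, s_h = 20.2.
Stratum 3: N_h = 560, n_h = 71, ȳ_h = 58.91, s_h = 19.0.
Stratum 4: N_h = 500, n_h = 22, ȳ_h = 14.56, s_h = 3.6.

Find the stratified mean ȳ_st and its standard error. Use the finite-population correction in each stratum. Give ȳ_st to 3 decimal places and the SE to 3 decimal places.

ȳ_st ≈ 40.932, SE ≈ 0.757

ȳ_st = Σ W_h ȳ_h = (1140·41.47 + 140·58.83 + 560·58.91 + 500·14.56)/2340 = 40.93231
V̂(ȳ_st) = Σ W_h² (1 − n_h/N_h) s_h²/n_h, with W_h = N_h/N and N = 2340:
  stratum 1: (1140/2340)²·(1 − 179/1140)·7.3²/179 = 0.0595647
  stratum 2: (140/2340)²·(1 − 6/140)·20.2²/6 = 0.232998
  stratum 3: (560/2340)²·(1 − 71/560)·19.0²/71 = 0.254281
  stratum 4: (500/2340)²·(1 − 22/500)·3.6²/22 = 0.0257127
V̂(ȳ_st) = 0.572557
SE(ȳ_st) = √0.572557 = 0.756675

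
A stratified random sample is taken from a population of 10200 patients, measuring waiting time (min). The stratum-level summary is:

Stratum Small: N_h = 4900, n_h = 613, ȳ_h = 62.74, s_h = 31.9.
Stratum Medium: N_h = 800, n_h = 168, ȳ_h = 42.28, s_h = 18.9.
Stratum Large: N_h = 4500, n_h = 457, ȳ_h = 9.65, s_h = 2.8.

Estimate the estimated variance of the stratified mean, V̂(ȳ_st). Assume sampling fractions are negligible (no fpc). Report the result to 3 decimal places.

V̂(ȳ_st) = Σ W_h² s_h²/n_h, with W_h = N_h/N and N = 10200:
  stratum Small: (4900/10200)²·31.9²/613 = 0.3831
  stratum Medium: (800/10200)²·18.9²/168 = 0.0130796
  stratum Large: (4500/10200)²·2.8²/457 = 0.00333906
V̂(ȳ_st) = 0.399519

V̂(ȳ_st) ≈ 0.400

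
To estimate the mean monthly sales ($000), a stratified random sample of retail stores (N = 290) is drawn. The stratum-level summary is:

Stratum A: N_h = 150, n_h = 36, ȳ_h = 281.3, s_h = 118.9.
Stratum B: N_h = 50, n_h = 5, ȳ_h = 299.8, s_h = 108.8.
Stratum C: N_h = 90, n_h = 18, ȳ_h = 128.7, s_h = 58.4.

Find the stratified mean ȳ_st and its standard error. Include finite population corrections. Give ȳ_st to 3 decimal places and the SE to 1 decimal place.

ȳ_st ≈ 237.131, SE ≈ 12.6

ȳ_st = Σ W_h ȳ_h = (150·281.3 + 50·299.8 + 90·128.7)/290 = 237.13103
V̂(ȳ_st) = Σ W_h² (1 − n_h/N_h) s_h²/n_h, with W_h = N_h/N and N = 290:
  stratum A: (150/290)²·(1 − 36/150)·118.9²/36 = 79.8475
  stratum B: (50/290)²·(1 − 5/50)·108.8²/5 = 63.3395
  stratum C: (90/290)²·(1 − 18/90)·58.4²/18 = 14.5993
V̂(ȳ_st) = 157.786
SE(ȳ_st) = √157.786 = 12.5613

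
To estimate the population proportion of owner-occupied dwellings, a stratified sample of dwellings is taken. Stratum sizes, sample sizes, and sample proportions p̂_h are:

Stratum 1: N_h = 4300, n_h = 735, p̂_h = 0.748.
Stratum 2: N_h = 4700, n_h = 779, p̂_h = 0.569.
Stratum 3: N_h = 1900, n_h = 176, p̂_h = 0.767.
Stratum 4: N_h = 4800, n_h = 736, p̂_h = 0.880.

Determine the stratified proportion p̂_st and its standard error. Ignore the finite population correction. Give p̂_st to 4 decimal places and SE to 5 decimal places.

p̂_st ≈ 0.7371, SE ≈ 0.00871

N = 15700; stratum weights W_h = N_h/N.
p̂_st = Σ W_h p̂_h = (4300·0.748 + 4700·0.569 + 1900·0.767 + 4800·0.880)/15700 = 0.73707
V̂(p̂_st) = Σ W_h² p̂_h(1−p̂_h)/(n_h−1):
  stratum 1: (4300/15700)²·0.748·0.252/734 = 1.92639e-05
  stratum 2: (4700/15700)²·0.569·0.431/778 = 2.82492e-05
  stratum 3: (1900/15700)²·0.767·0.233/175 = 1.49562e-05
  stratum 4: (4800/15700)²·0.880·0.120/735 = 1.34295e-05
V̂(p̂_st) = 7.58988e-05; SE = √V̂ = 0.00871199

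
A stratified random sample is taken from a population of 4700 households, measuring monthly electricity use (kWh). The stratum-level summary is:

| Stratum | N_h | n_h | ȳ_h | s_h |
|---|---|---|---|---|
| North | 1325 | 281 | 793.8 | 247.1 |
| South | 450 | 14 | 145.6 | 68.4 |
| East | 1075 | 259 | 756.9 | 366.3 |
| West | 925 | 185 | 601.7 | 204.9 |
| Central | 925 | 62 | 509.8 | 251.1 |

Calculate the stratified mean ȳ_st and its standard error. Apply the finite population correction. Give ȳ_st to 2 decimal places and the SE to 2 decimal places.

ȳ_st ≈ 629.60, SE ≈ 9.00

ȳ_st = Σ W_h ȳ_h = (1325·793.8 + 450·145.6 + 1075·756.9 + 925·601.7 + 925·509.8)/4700 = 629.59787
V̂(ȳ_st) = Σ W_h² (1 − n_h/N_h) s_h²/n_h, with W_h = N_h/N and N = 4700:
  stratum North: (1325/4700)²·(1 − 281/1325)·247.1²/281 = 13.6069
  stratum South: (450/4700)²·(1 − 14/450)·68.4²/14 = 2.96816
  stratum East: (1075/4700)²·(1 − 259/1075)·366.3²/259 = 20.572
  stratum West: (925/4700)²·(1 − 185/925)·204.9²/185 = 7.03218
  stratum Central: (925/4700)²·(1 − 62/925)·251.1²/62 = 36.7501
V̂(ȳ_st) = 80.9294
SE(ȳ_st) = √80.9294 = 8.99608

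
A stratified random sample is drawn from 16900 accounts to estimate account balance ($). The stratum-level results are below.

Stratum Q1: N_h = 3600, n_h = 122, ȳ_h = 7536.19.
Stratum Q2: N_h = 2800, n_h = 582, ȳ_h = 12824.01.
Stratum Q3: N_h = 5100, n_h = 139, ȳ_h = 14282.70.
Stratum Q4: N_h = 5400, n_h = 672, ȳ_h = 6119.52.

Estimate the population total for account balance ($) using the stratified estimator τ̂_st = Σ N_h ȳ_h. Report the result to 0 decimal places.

τ̂_st ≈ 168924690

τ̂_st = Σ N_h ȳ_h = 3600·7536.19 + 2800·12824.01 + 5100·14282.70 + 5400·6119.52 = 168924690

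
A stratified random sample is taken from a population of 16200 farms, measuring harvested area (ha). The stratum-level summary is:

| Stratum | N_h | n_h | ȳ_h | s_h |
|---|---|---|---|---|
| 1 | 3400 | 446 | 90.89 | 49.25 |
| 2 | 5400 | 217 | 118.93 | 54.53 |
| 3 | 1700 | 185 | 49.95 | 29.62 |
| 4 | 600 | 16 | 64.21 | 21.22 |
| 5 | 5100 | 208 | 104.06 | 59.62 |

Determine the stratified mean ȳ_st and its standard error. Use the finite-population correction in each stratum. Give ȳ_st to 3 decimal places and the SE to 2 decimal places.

ȳ_st ≈ 99.098, SE ≈ 1.84

ȳ_st = Σ W_h ȳ_h = (3400·90.89 + 5400·118.93 + 1700·49.95 + 600·64.21 + 5100·104.06)/16200 = 99.09846
V̂(ȳ_st) = Σ W_h² (1 − n_h/N_h) s_h²/n_h, with W_h = N_h/N and N = 16200:
  stratum 1: (3400/16200)²·(1 − 446/3400)·49.25²/446 = 0.208131
  stratum 2: (5400/16200)²·(1 − 217/5400)·54.53²/217 = 1.46136
  stratum 3: (1700/16200)²·(1 − 185/1700)·29.62²/185 = 0.0465404
  stratum 4: (600/16200)²·(1 − 16/600)·21.22²/16 = 0.0375755
  stratum 5: (5100/16200)²·(1 − 208/5100)·59.62²/208 = 1.6246
V̂(ȳ_st) = 3.37821
SE(ȳ_st) = √3.37821 = 1.83799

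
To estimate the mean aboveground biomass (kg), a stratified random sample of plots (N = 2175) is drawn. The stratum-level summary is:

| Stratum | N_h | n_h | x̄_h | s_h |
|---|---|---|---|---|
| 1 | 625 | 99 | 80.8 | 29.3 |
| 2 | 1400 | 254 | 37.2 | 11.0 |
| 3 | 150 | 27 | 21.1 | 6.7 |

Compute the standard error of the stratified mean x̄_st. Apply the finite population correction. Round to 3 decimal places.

SE(x̄_st) ≈ 0.878

V̂(x̄_st) = Σ W_h² (1 − n_h/N_h) s_h²/n_h, with W_h = N_h/N and N = 2175:
  stratum 1: (625/2175)²·(1 − 99/625)·29.3²/99 = 0.602625
  stratum 2: (1400/2175)²·(1 − 254/1400)·11.0²/254 = 0.161564
  stratum 3: (150/2175)²·(1 − 27/150)·6.7²/27 = 0.00648431
V̂(x̄_st) = 0.770674
SE(x̄_st) = √0.770674 = 0.87788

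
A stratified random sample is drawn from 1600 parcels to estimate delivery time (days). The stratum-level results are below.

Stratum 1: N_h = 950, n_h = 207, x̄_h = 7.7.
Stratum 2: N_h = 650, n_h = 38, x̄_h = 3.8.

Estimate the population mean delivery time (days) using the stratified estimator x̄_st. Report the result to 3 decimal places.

x̄_st ≈ 6.116

N = Σ N_h = 1600. Stratum weights W_h = N_h/N.
x̄_st = (950·7.7 + 650·3.8) / 1600 = 6.11562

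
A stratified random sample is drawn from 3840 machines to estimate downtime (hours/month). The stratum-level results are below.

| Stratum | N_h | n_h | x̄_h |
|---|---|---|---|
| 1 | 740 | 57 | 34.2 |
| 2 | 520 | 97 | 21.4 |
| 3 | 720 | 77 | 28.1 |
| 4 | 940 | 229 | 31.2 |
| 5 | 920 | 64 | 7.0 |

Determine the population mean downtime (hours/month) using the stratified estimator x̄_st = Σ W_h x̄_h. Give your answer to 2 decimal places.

N = Σ N_h = 3840. Stratum weights W_h = N_h/N.
x̄_st = (740·34.2 + 520·21.4 + 720·28.1 + 940·31.2 + 920·7.0) / 3840 = 24.0719

x̄_st ≈ 24.07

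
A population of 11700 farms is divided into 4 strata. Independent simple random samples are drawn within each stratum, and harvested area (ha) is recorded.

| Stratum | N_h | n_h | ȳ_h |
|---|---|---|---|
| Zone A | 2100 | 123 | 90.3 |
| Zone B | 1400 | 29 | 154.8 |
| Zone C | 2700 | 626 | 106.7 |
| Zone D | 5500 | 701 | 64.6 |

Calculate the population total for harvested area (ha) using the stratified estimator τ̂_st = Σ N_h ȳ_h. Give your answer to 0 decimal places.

τ̂_st = Σ N_h ȳ_h = 2100·90.3 + 1400·154.8 + 2700·106.7 + 5500·64.6 = 1049740

τ̂_st ≈ 1049740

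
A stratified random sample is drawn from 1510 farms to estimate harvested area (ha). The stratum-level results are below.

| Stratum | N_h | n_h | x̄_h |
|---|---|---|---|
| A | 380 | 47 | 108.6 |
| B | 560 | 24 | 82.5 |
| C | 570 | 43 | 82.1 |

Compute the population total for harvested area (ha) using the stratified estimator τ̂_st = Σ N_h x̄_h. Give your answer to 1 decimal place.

τ̂_st ≈ 134265.0

τ̂_st = Σ N_h x̄_h = 380·108.6 + 560·82.5 + 570·82.1 = 134265.0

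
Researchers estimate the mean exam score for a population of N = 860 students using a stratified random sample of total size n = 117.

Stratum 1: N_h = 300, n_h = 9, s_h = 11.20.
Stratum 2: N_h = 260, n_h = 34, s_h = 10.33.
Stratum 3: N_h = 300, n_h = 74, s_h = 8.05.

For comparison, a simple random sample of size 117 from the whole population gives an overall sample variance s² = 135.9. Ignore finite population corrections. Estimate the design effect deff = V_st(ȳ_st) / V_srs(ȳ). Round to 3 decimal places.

V̂(ȳ_st) = Σ W_h² s_h²/n_h, with W_h = N_h/N and N = 860:
  stratum 1: (300/860)²·11.20²/9 = 1.69605
  stratum 2: (260/860)²·10.33²/34 = 0.286861
  stratum 3: (300/860)²·8.05²/74 = 0.106563
V_st = 2.08948
V_srs = s²/n = 135.9/117 = 1.16154
deff = V_st / V_srs = 2.08948/1.16154 = 1.7989

deff ≈ 1.799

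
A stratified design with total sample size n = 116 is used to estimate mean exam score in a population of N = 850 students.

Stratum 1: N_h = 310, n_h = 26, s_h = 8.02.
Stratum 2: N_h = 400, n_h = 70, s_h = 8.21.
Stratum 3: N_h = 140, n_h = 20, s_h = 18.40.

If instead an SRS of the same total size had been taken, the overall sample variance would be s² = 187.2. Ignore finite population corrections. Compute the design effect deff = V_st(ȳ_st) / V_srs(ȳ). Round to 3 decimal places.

deff ≈ 0.621

V̂(ȳ_st) = Σ W_h² s_h²/n_h, with W_h = N_h/N and N = 850:
  stratum 1: (310/850)²·8.02²/26 = 0.329049
  stratum 2: (400/850)²·8.21²/70 = 0.213241
  stratum 3: (140/850)²·18.40²/20 = 0.459223
V_st = 1.00151
V_srs = s²/n = 187.2/116 = 1.61379
deff = V_st / V_srs = 1.00151/1.61379 = 0.6206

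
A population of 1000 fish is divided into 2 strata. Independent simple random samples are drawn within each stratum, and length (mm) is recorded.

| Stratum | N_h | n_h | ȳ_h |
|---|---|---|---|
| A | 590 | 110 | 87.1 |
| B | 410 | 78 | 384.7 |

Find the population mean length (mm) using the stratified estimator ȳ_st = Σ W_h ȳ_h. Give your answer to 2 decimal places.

ȳ_st ≈ 209.12

N = Σ N_h = 1000. Stratum weights W_h = N_h/N.
ȳ_st = (590·87.1 + 410·384.7) / 1000 = 209.1160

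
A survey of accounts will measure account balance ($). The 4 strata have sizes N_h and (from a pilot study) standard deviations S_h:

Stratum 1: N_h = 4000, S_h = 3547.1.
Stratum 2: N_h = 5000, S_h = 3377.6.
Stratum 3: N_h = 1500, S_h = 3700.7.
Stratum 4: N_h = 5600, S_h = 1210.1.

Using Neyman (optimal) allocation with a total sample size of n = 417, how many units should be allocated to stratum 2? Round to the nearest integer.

Neyman allocation: n_h = n · N_h S_h / Σ N_i S_i, with n = 417.
  stratum 1: N_h·S_h = 4000·3547.1 = 14188400.00
  stratum 2: N_h·S_h = 5000·3377.6 = 16888000.00
  stratum 3: N_h·S_h = 1500·3700.7 = 5551050.00
  stratum 4: N_h·S_h = 5600·1210.1 = 6776560.00
Σ N_h S_h = 43404010.00
n for stratum 2 = 417·16888000.00/43404010.00 = 162.250 → 162

162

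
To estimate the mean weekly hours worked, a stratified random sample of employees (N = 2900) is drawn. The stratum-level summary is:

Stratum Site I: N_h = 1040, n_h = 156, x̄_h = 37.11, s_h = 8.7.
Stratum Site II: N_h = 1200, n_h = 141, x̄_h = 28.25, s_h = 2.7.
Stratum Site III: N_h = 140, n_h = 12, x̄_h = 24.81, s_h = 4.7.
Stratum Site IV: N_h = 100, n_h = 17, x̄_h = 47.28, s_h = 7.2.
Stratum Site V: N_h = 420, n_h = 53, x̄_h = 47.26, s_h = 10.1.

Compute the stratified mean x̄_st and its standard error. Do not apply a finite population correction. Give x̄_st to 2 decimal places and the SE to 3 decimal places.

x̄_st ≈ 34.67, SE ≈ 0.346

x̄_st = Σ W_h x̄_h = (1040·37.11 + 1200·28.25 + 140·24.81 + 100·47.28 + 420·47.26)/2900 = 34.67069
V̂(x̄_st) = Σ W_h² s_h²/n_h, with W_h = N_h/N and N = 2900:
  stratum Site I: (1040/2900)²·8.7²/156 = 0.0624
  stratum Site II: (1200/2900)²·2.7²/141 = 0.00885268
  stratum Site III: (140/2900)²·4.7²/12 = 0.00429017
  stratum Site IV: (100/2900)²·7.2²/17 = 0.00362594
  stratum Site V: (420/2900)²·10.1²/53 = 0.040371
V̂(x̄_st) = 0.11954
SE(x̄_st) = √0.11954 = 0.345745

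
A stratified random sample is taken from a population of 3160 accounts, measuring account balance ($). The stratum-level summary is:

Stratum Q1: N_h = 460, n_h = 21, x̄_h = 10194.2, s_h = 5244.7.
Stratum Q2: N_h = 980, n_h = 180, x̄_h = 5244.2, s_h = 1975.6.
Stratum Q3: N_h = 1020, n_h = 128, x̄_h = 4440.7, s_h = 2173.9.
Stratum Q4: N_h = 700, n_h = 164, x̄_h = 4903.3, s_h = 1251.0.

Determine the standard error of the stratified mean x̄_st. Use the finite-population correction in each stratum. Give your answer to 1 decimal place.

SE(x̄_st) ≈ 178.6

V̂(x̄_st) = Σ W_h² (1 − n_h/N_h) s_h²/n_h, with W_h = N_h/N and N = 3160:
  stratum Q1: (460/3160)²·(1 − 21/460)·5244.7²/21 = 26489.3
  stratum Q2: (980/3160)²·(1 − 180/980)·1975.6²/180 = 1702.42
  stratum Q3: (1020/3160)²·(1 − 128/1020)·2173.9²/128 = 3364.03
  stratum Q4: (700/3160)²·(1 − 164/700)·1251.0²/164 = 358.558
V̂(x̄_st) = 31914.3
SE(x̄_st) = √31914.3 = 178.646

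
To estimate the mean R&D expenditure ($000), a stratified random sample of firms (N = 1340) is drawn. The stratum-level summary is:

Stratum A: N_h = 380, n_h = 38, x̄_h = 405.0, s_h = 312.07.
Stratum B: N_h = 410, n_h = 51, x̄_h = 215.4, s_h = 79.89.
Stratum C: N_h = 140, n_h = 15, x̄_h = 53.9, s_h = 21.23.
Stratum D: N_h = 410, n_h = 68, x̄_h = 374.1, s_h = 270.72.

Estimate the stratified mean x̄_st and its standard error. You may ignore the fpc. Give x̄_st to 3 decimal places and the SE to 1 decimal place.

x̄_st ≈ 300.851, SE ≈ 17.9

x̄_st = Σ W_h x̄_h = (380·405.0 + 410·215.4 + 140·53.9 + 410·374.1)/1340 = 300.85149
V̂(x̄_st) = Σ W_h² s_h²/n_h, with W_h = N_h/N and N = 1340:
  stratum A: (380/1340)²·312.07²/38 = 206.1
  stratum B: (410/1340)²·79.89²/51 = 11.7158
  stratum C: (140/1340)²·21.23²/15 = 0.327986
  stratum D: (410/1340)²·270.72²/68 = 100.9
V̂(x̄_st) = 319.044
SE(x̄_st) = √319.044 = 17.8618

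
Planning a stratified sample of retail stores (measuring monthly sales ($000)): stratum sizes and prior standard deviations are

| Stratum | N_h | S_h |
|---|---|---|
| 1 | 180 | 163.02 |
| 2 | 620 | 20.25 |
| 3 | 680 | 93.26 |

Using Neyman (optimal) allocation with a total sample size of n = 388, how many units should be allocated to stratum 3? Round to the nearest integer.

Neyman allocation: n_h = n · N_h S_h / Σ N_i S_i, with n = 388.
  stratum 1: N_h·S_h = 180·163.02 = 29343.60
  stratum 2: N_h·S_h = 620·20.25 = 12555.00
  stratum 3: N_h·S_h = 680·93.26 = 63416.80
Σ N_h S_h = 105315.40
n for stratum 3 = 388·63416.80/105315.40 = 233.638 → 234

234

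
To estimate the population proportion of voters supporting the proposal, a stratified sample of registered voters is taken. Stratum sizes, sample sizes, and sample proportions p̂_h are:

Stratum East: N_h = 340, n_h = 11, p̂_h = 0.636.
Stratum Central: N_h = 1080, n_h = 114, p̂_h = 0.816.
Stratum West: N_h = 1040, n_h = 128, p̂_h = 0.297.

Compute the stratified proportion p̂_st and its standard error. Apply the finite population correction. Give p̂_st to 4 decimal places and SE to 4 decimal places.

p̂_st ≈ 0.5717, SE ≈ 0.0302

N = 2460; stratum weights W_h = N_h/N.
p̂_st = Σ W_h p̂_h = (340·0.636 + 1080·0.816 + 1040·0.297)/2460 = 0.57171
V̂(p̂_st) = Σ W_h² (1 − n_h/N_h) p̂_h(1−p̂_h)/(n_h−1):
  stratum East: (340/2460)²·(1 − 11/340)·0.636·0.364/10 = 0.000427921
  stratum Central: (1080/2460)²·(1 − 114/1080)·0.816·0.184/113 = 0.000229066
  stratum West: (1040/2460)²·(1 − 128/1040)·0.297·0.703/127 = 0.000257671
V̂(p̂_st) = 0.000914658; SE = √V̂ = 0.0302433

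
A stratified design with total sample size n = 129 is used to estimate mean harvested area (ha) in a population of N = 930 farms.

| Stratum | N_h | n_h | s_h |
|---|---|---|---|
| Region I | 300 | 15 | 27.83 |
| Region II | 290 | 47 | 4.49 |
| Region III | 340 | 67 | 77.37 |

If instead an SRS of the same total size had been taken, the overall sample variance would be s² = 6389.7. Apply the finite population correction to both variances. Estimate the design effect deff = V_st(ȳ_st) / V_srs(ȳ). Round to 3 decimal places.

V̂(ȳ_st) = Σ W_h² (1 − n_h/N_h) s_h²/n_h, with W_h = N_h/N and N = 930:
  stratum Region I: (300/930)²·(1 − 15/300)·27.83²/15 = 5.10429
  stratum Region II: (290/930)²·(1 − 47/290)·4.49²/47 = 0.0349489
  stratum Region III: (340/930)²·(1 − 67/340)·77.37²/67 = 9.5884
V_st = 14.7276
V_srs = (1 − 129/930)·6389.7/129 = 42.6619
deff = V_st / V_srs = 14.7276/42.6619 = 0.3452

deff ≈ 0.345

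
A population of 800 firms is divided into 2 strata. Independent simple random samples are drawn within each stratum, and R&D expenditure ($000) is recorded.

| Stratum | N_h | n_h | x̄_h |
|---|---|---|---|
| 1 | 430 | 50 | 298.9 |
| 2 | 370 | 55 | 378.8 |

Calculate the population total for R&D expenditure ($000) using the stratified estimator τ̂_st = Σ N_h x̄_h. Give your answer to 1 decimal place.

τ̂_st ≈ 268683.0

τ̂_st = Σ N_h x̄_h = 430·298.9 + 370·378.8 = 268683.0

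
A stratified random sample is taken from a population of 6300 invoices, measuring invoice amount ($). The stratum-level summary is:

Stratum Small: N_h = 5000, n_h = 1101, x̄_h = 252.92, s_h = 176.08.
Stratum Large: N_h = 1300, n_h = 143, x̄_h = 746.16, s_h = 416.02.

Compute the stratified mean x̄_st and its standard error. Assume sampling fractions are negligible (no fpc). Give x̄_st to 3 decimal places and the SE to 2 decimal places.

x̄_st ≈ 354.700, SE ≈ 8.32

x̄_st = Σ W_h x̄_h = (5000·252.92 + 1300·746.16)/6300 = 354.69968
V̂(x̄_st) = Σ W_h² s_h²/n_h, with W_h = N_h/N and N = 6300:
  stratum Small: (5000/6300)²·176.08²/1101 = 17.7375
  stratum Large: (1300/6300)²·416.02²/143 = 51.5345
V̂(x̄_st) = 69.272
SE(x̄_st) = √69.272 = 8.32298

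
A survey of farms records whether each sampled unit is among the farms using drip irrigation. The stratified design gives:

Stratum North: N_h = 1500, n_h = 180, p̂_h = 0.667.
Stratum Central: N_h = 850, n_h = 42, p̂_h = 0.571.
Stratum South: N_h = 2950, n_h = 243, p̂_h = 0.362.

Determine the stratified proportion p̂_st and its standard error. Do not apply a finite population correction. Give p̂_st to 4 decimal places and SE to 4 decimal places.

p̂_st ≈ 0.4818, SE ≈ 0.0234

N = 5300; stratum weights W_h = N_h/N.
p̂_st = Σ W_h p̂_h = (1500·0.667 + 850·0.571 + 2950·0.362)/5300 = 0.48184
V̂(p̂_st) = Σ W_h² p̂_h(1−p̂_h)/(n_h−1):
  stratum North: (1500/5300)²·0.667·0.333/179 = 9.93912e-05
  stratum Central: (850/5300)²·0.571·0.429/41 = 0.000153672
  stratum South: (2950/5300)²·0.362·0.638/242 = 0.000295669
V̂(p̂_st) = 0.000548733; SE = √V̂ = 0.023425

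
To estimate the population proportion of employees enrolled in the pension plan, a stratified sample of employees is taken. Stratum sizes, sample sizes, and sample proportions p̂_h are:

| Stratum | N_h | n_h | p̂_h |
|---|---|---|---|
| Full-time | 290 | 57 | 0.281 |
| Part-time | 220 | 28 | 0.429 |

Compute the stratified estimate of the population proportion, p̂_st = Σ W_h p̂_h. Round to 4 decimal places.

p̂_st ≈ 0.3448

N = 510; stratum weights W_h = N_h/N.
p̂_st = Σ W_h p̂_h = (290·0.281 + 220·0.429)/510 = 0.34484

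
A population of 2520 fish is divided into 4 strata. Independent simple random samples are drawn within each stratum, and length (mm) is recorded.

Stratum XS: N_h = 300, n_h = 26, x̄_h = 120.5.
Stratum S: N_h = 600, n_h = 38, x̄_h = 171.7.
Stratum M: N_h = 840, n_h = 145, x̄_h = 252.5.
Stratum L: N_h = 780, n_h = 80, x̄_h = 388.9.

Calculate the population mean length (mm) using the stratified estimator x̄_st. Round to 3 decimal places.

x̄_st ≈ 259.767

N = Σ N_h = 2520. Stratum weights W_h = N_h/N.
x̄_st = (300·120.5 + 600·171.7 + 840·252.5 + 780·388.9) / 2520 = 259.76667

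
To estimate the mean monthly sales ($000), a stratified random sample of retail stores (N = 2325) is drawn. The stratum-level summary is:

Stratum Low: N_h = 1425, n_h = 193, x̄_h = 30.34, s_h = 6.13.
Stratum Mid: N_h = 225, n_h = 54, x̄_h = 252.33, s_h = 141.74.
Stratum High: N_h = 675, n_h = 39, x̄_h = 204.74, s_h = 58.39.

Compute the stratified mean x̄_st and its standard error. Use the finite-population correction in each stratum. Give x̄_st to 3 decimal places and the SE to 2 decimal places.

x̄_st ≈ 102.455, SE ≈ 3.11

x̄_st = Σ W_h x̄_h = (1425·30.34 + 225·252.33 + 675·204.74)/2325 = 102.45516
V̂(x̄_st) = Σ W_h² (1 − n_h/N_h) s_h²/n_h, with W_h = N_h/N and N = 2325:
  stratum Low: (1425/2325)²·(1 − 193/1425)·6.13²/193 = 0.0632329
  stratum Mid: (225/2325)²·(1 − 54/225)·141.74²/54 = 2.64804
  stratum High: (675/2325)²·(1 − 39/675)·58.39²/39 = 6.94268
V̂(x̄_st) = 9.65395
SE(x̄_st) = √9.65395 = 3.10708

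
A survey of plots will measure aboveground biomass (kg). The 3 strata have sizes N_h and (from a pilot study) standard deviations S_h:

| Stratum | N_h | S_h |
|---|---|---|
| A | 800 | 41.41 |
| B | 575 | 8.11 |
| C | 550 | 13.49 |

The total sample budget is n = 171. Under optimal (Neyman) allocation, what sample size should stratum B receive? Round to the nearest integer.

Neyman allocation: n_h = n · N_h S_h / Σ N_i S_i, with n = 171.
  stratum A: N_h·S_h = 800·41.41 = 33128.00
  stratum B: N_h·S_h = 575·8.11 = 4663.25
  stratum C: N_h·S_h = 550·13.49 = 7419.50
Σ N_h S_h = 45210.75
n for stratum B = 171·4663.25/45210.75 = 17.638 → 18

18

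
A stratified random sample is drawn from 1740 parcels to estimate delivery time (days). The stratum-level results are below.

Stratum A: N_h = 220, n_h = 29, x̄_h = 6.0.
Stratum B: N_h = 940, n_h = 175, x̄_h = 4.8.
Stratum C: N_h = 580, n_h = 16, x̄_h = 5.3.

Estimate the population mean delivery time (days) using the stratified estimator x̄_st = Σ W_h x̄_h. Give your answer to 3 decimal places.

N = Σ N_h = 1740. Stratum weights W_h = N_h/N.
x̄_st = (220·6.0 + 940·4.8 + 580·5.3) / 1740 = 5.11839

x̄_st ≈ 5.118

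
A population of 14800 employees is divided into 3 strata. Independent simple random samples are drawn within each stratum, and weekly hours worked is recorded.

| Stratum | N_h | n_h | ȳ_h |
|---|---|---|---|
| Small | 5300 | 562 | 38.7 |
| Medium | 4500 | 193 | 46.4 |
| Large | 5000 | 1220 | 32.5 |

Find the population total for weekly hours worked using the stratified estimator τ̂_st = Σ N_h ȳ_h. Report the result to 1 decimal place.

τ̂_st = Σ N_h ȳ_h = 5300·38.7 + 4500·46.4 + 5000·32.5 = 576410.0

τ̂_st ≈ 576410.0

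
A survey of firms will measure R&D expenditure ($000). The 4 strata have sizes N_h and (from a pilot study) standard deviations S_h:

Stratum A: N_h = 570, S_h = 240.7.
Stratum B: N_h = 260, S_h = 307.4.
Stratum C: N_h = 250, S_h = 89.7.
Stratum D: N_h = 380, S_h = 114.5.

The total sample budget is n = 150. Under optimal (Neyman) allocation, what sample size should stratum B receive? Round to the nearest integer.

42

Neyman allocation: n_h = n · N_h S_h / Σ N_i S_i, with n = 150.
  stratum A: N_h·S_h = 570·240.7 = 137199.00
  stratum B: N_h·S_h = 260·307.4 = 79924.00
  stratum C: N_h·S_h = 250·89.7 = 22425.00
  stratum D: N_h·S_h = 380·114.5 = 43510.00
Σ N_h S_h = 283058.00
n for stratum B = 150·79924.00/283058.00 = 42.354 → 42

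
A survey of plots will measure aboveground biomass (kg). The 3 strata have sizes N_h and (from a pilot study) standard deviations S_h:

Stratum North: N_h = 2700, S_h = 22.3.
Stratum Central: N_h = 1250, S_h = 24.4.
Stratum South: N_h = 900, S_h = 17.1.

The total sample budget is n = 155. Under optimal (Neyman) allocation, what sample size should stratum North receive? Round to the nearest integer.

Neyman allocation: n_h = n · N_h S_h / Σ N_i S_i, with n = 155.
  stratum North: N_h·S_h = 2700·22.3 = 60210.00
  stratum Central: N_h·S_h = 1250·24.4 = 30500.00
  stratum South: N_h·S_h = 900·17.1 = 15390.00
Σ N_h S_h = 106100.00
n for stratum North = 155·60210.00/106100.00 = 87.960 → 88

88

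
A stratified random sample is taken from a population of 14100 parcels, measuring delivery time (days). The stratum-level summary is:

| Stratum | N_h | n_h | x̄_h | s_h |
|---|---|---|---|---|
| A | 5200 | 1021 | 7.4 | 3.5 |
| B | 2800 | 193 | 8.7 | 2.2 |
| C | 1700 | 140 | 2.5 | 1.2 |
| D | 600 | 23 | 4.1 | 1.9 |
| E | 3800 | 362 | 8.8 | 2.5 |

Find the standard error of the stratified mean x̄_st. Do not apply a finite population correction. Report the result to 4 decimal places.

SE(x̄_st) ≈ 0.0656

V̂(x̄_st) = Σ W_h² s_h²/n_h, with W_h = N_h/N and N = 14100:
  stratum A: (5200/14100)²·3.5²/1021 = 0.00163184
  stratum B: (2800/14100)²·2.2²/193 = 0.000988931
  stratum C: (1700/14100)²·1.2²/140 = 0.000149518
  stratum D: (600/14100)²·1.9²/23 = 0.000284213
  stratum E: (3800/14100)²·2.5²/362 = 0.00125401
V̂(x̄_st) = 0.00430851
SE(x̄_st) = √0.00430851 = 0.0656393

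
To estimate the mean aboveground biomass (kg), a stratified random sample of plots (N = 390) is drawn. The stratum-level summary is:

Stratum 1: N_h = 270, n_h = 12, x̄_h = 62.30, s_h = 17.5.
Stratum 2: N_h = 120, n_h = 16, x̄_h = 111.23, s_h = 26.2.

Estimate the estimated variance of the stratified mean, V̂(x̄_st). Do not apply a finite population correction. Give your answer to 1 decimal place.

V̂(x̄_st) = Σ W_h² s_h²/n_h, with W_h = N_h/N and N = 390:
  stratum 1: (270/390)²·17.5²/12 = 12.2319
  stratum 2: (120/390)²·26.2²/16 = 4.06178
V̂(x̄_st) = 16.2937

V̂(x̄_st) ≈ 16.3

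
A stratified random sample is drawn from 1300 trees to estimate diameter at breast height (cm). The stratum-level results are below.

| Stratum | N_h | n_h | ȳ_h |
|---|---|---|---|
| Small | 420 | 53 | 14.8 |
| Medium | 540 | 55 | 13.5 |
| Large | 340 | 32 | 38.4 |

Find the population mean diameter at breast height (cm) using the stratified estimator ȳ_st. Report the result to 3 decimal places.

N = Σ N_h = 1300. Stratum weights W_h = N_h/N.
ȳ_st = (420·14.8 + 540·13.5 + 340·38.4) / 1300 = 20.43231

ȳ_st ≈ 20.432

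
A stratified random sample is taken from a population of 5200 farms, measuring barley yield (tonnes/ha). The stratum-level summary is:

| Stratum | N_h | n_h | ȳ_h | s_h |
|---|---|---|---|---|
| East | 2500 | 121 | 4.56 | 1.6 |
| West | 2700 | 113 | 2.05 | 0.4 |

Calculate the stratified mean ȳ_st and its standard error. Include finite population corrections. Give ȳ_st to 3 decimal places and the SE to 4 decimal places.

ȳ_st = Σ W_h ȳ_h = (2500·4.56 + 2700·2.05)/5200 = 3.25673
V̂(ȳ_st) = Σ W_h² (1 − n_h/N_h) s_h²/n_h, with W_h = N_h/N and N = 5200:
  stratum East: (2500/5200)²·(1 − 121/2500)·1.6²/121 = 0.00465353
  stratum West: (2700/5200)²·(1 − 113/2700)·0.4²/113 = 0.000365759
V̂(ȳ_st) = 0.00501929
SE(ȳ_st) = √0.00501929 = 0.0708469

ȳ_st ≈ 3.257, SE ≈ 0.0708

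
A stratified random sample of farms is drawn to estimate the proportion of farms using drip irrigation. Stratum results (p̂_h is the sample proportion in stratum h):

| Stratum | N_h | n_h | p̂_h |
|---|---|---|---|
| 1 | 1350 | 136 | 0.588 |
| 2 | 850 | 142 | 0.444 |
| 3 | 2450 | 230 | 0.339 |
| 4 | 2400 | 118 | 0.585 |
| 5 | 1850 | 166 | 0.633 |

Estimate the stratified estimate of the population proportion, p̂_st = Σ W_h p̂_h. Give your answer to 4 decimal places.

N = 8900; stratum weights W_h = N_h/N.
p̂_st = Σ W_h p̂_h = (1350·0.588 + 850·0.444 + 2450·0.339 + 2400·0.585 + 1850·0.633)/8900 = 0.51425

p̂_st ≈ 0.5142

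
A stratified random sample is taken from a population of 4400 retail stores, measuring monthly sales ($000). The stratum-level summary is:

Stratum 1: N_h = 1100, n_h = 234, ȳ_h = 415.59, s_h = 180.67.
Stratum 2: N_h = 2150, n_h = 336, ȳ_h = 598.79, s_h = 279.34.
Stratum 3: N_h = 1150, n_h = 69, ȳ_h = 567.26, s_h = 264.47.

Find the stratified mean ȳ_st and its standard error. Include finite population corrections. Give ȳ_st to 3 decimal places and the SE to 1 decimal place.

ȳ_st = Σ W_h ȳ_h = (1100·415.59 + 2150·598.79 + 1150·567.26)/4400 = 544.74920
V̂(ȳ_st) = Σ W_h² (1 − n_h/N_h) s_h²/n_h, with W_h = N_h/N and N = 4400:
  stratum 1: (1100/4400)²·(1 − 234/1100)·180.67²/234 = 6.86375
  stratum 2: (2150/4400)²·(1 − 336/2150)·279.34²/336 = 46.784
  stratum 3: (1150/4400)²·(1 − 69/1150)·264.47²/69 = 65.0911
V̂(ȳ_st) = 118.739
SE(ȳ_st) = √118.739 = 10.8967

ȳ_st ≈ 544.749, SE ≈ 10.9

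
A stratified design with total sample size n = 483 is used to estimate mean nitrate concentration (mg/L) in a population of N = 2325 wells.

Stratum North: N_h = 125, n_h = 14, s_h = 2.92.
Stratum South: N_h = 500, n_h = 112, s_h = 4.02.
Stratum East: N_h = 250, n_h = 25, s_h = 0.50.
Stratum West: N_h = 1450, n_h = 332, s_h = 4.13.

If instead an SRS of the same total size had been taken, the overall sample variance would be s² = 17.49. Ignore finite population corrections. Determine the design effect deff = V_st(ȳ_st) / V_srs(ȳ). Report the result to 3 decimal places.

deff ≈ 0.788

V̂(ȳ_st) = Σ W_h² s_h²/n_h, with W_h = N_h/N and N = 2325:
  stratum North: (125/2325)²·2.92²/14 = 0.0017604
  stratum South: (500/2325)²·4.02²/112 = 0.00667311
  stratum East: (250/2325)²·0.50²/25 = 0.00011562
  stratum West: (1450/2325)²·4.13²/332 = 0.0199826
V_st = 0.0285317
V_srs = s²/n = 17.49/483 = 0.0362112
deff = V_st / V_srs = 0.0285317/0.0362112 = 0.7879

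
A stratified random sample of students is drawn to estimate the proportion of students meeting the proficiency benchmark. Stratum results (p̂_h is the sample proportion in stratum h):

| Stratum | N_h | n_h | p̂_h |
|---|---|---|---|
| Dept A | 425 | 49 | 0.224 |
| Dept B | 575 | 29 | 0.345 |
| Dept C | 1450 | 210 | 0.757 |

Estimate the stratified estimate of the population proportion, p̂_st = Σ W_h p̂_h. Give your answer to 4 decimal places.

p̂_st ≈ 0.5678

N = 2450; stratum weights W_h = N_h/N.
p̂_st = Σ W_h p̂_h = (425·0.224 + 575·0.345 + 1450·0.757)/2450 = 0.56785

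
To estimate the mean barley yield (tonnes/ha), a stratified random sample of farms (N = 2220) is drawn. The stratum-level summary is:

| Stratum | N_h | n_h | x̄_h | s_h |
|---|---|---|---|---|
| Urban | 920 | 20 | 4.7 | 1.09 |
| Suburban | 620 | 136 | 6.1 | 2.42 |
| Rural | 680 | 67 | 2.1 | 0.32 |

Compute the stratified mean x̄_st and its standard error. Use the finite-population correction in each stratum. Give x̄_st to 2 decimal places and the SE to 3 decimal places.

x̄_st = Σ W_h x̄_h = (920·4.7 + 620·6.1 + 680·2.1)/2220 = 4.29459
V̂(x̄_st) = Σ W_h² (1 − n_h/N_h) s_h²/n_h, with W_h = N_h/N and N = 2220:
  stratum Urban: (920/2220)²·(1 − 20/920)·1.09²/20 = 0.00998039
  stratum Suburban: (620/2220)²·(1 − 136/620)·2.42²/136 = 0.00262194
  stratum Rural: (680/2220)²·(1 − 67/680)·0.32²/67 = 0.000129267
V̂(x̄_st) = 0.0127316
SE(x̄_st) = √0.0127316 = 0.112834

x̄_st ≈ 4.29, SE ≈ 0.113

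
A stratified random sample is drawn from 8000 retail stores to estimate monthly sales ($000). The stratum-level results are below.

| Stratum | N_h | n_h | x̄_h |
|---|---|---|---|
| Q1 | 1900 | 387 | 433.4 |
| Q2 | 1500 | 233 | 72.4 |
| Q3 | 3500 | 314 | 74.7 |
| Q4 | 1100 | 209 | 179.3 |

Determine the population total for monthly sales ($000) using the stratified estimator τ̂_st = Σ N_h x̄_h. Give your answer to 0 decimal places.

τ̂_st ≈ 1390740

τ̂_st = Σ N_h x̄_h = 1900·433.4 + 1500·72.4 + 3500·74.7 + 1100·179.3 = 1390740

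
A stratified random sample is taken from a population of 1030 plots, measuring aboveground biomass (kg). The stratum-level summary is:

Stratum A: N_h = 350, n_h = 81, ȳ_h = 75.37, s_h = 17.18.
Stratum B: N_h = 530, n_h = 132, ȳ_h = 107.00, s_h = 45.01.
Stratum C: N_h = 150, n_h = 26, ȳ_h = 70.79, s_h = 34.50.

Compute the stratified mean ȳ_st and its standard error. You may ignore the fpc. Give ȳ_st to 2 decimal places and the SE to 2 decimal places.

ȳ_st = Σ W_h ȳ_h = (350·75.37 + 530·107.00 + 150·70.79)/1030 = 90.97864
V̂(ȳ_st) = Σ W_h² s_h²/n_h, with W_h = N_h/N and N = 1030:
  stratum A: (350/1030)²·17.18²/81 = 0.420749
  stratum B: (530/1030)²·45.01²/132 = 4.0637
  stratum C: (150/1030)²·34.50²/26 = 0.970896
V̂(ȳ_st) = 5.45534
SE(ȳ_st) = √5.45534 = 2.33567

ȳ_st ≈ 90.98, SE ≈ 2.34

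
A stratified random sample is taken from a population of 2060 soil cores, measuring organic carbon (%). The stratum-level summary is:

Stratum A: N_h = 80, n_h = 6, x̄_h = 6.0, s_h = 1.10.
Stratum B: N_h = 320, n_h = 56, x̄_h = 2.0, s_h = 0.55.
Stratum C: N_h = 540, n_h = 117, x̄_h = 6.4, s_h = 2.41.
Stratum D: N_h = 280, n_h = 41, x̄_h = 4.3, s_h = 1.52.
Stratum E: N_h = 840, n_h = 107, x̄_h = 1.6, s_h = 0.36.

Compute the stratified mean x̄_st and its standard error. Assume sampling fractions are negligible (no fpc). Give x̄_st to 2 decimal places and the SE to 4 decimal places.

x̄_st = Σ W_h x̄_h = (80·6.0 + 320·2.0 + 540·6.4 + 280·4.3 + 840·1.6)/2060 = 3.45825
V̂(x̄_st) = Σ W_h² s_h²/n_h, with W_h = N_h/N and N = 2060:
  stratum A: (80/2060)²·1.10²/6 = 0.000304144
  stratum B: (320/2060)²·0.55²/56 = 0.000130348
  stratum C: (540/2060)²·2.41²/117 = 0.00341115
  stratum D: (280/2060)²·1.52²/41 = 0.00104108
  stratum E: (840/2060)²·0.36²/107 = 0.000201393
V̂(x̄_st) = 0.00508812
SE(x̄_st) = √0.00508812 = 0.0713311

x̄_st ≈ 3.46, SE ≈ 0.0713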